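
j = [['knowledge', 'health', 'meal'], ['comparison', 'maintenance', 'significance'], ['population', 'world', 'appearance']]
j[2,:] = ['population', 'world', 'appearance']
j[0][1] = 'health'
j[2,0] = 'population'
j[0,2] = 'meal'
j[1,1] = 'maintenance'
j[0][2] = 'meal'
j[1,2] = 'significance'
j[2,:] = ['population', 'world', 'appearance']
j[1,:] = ['comparison', 'maintenance', 'significance']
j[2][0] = 'population'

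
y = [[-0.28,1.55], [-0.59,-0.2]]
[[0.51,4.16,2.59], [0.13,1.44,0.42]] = y@[[-0.32, -3.16, -1.21], [0.27, 2.11, 1.45]]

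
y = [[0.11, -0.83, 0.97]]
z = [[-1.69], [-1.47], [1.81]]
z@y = [[-0.19, 1.4, -1.64], [-0.16, 1.22, -1.43], [0.20, -1.50, 1.76]]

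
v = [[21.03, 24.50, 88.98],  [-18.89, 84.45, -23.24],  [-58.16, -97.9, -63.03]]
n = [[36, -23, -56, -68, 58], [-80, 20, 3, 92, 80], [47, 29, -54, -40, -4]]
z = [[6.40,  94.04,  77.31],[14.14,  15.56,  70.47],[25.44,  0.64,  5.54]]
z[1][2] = 70.47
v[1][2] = -23.24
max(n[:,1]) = 29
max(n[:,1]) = 29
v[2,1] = -97.9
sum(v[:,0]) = -56.019999999999996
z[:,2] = [77.31, 70.47, 5.54]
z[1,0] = 14.14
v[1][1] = 84.45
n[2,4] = -4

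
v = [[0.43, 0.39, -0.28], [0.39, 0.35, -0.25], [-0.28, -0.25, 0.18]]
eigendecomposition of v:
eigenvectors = [[0.67, 0.74, -0.07], [0.60, -0.48, 0.63], [-0.43, 0.47, 0.77]]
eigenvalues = [0.96, -0.0, 0.0]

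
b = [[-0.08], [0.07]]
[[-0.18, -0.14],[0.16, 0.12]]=b @ [[2.27, 1.72]]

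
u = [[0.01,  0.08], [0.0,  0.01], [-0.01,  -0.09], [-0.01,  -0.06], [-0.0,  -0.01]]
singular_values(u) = [0.14, 0.0]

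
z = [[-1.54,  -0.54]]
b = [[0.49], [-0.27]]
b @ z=[[-0.75, -0.26],[0.42, 0.15]]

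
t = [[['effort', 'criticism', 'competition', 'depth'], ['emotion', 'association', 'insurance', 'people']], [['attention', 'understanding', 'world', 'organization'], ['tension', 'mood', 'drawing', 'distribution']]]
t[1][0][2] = 'world'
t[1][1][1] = 'mood'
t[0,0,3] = 'depth'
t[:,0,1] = ['criticism', 'understanding']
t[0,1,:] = ['emotion', 'association', 'insurance', 'people']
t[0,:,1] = ['criticism', 'association']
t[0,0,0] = 'effort'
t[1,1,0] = 'tension'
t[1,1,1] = 'mood'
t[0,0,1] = 'criticism'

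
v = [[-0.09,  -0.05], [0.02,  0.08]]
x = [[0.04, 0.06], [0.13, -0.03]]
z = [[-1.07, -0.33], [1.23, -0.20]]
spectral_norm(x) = 0.14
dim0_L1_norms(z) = [2.3, 0.53]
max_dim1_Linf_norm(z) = 1.23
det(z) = 0.62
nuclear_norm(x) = 0.20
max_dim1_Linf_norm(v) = 0.09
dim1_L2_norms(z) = [1.12, 1.25]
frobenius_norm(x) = 0.15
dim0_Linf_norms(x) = [0.13, 0.06]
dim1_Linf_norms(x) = [0.06, 0.13]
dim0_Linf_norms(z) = [1.23, 0.33]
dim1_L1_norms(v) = [0.14, 0.1]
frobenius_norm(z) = 1.68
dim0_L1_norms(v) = [0.11, 0.13]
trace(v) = -0.01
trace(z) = -1.27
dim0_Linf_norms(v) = [0.09, 0.08]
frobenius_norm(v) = 0.13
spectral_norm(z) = 1.63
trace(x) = 0.01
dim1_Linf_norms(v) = [0.09, 0.08]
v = z @ x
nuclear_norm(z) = 2.01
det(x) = -0.01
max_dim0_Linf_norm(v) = 0.09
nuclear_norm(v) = 0.17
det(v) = -0.01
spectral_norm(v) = 0.12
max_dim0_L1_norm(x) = 0.17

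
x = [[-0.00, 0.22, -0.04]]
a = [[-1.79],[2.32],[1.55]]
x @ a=[[0.45]]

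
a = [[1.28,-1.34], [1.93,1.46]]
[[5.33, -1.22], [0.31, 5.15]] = a @ [[1.84, 1.15],[-2.22, 2.01]]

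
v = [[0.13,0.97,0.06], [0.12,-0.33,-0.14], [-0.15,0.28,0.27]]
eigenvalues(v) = [-0.42, 0.38, 0.12]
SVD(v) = [[-0.90, -0.42, 0.13], [0.32, -0.44, 0.84], [-0.29, 0.8, 0.53]] @ diag([1.076959068561668, 0.34016058509910463, 0.050496940380770926]) @ [[-0.03, -0.99, -0.17], [-0.67, -0.1, 0.74], [0.75, -0.13, 0.65]]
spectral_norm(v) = 1.08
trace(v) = 0.07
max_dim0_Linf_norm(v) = 0.97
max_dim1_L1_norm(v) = 1.16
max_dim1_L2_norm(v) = 0.98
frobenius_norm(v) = 1.13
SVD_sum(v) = [[0.03,0.96,0.16], [-0.01,-0.34,-0.06], [0.01,0.31,0.05]] + [[0.09, 0.01, -0.1],  [0.1, 0.02, -0.11],  [-0.18, -0.03, 0.2]] + [[0.00, -0.00, 0.0], [0.03, -0.01, 0.03], [0.02, -0.00, 0.02]]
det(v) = -0.02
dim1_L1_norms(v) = [1.16, 0.59, 0.7]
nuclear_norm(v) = 1.47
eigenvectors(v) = [[-0.8, 0.82, 0.66],[0.48, 0.24, -0.06],[-0.37, -0.52, 0.75]]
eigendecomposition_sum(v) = [[-0.1, 0.64, 0.14], [0.06, -0.38, -0.08], [-0.05, 0.29, 0.06]] + [[0.21, 0.22, -0.17], [0.06, 0.06, -0.05], [-0.13, -0.14, 0.11]] + [[0.02, 0.11, 0.09], [-0.00, -0.01, -0.01], [0.03, 0.12, 0.10]]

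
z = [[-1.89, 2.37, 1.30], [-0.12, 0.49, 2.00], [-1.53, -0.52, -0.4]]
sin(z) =[[-1.35,2.7,2.58], [-1.0,1.81,3.23], [-1.47,-1.86,-0.12]]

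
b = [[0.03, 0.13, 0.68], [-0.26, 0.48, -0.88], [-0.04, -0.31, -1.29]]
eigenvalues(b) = [0.62, -0.0, -1.39]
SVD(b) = [[-0.40, -0.20, 0.90], [0.52, -0.85, 0.04], [0.76, 0.48, 0.44]] @ diag([1.7127889687042048, 0.6170494978927772, 0.001966172795379933]) @ [[-0.10, -0.02, -0.99], [0.32, -0.95, -0.01], [-0.94, -0.32, 0.10]]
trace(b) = -0.78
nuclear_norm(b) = 2.33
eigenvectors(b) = [[0.03, 0.94, -0.43],[0.99, 0.32, 0.33],[-0.16, -0.11, 0.84]]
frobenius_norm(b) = 1.82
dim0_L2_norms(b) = [0.26, 0.59, 1.7]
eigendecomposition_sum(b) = [[-0.01,  0.02,  -0.01], [-0.23,  0.57,  -0.34], [0.04,  -0.09,  0.06]] + [[-0.0,  -0.0,  -0.0], [-0.0,  -0.0,  -0.0], [0.00,  0.0,  0.00]] + [[0.04,0.11,0.69], [-0.03,-0.09,-0.54], [-0.08,-0.22,-1.35]]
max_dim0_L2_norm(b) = 1.7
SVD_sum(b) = [[0.07, 0.01, 0.68], [-0.09, -0.02, -0.89], [-0.13, -0.03, -1.29]] + [[-0.04, 0.12, 0.0], [-0.17, 0.50, 0.01], [0.09, -0.28, -0.00]] + [[-0.00, -0.0, 0.00], [-0.00, -0.0, 0.0], [-0.00, -0.0, 0.00]]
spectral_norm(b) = 1.71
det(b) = 0.00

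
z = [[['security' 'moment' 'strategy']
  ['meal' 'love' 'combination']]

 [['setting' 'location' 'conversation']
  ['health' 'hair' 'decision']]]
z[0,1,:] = ['meal', 'love', 'combination']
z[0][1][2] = 'combination'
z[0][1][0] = 'meal'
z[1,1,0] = 'health'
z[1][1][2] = 'decision'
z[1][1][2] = 'decision'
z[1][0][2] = 'conversation'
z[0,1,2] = 'combination'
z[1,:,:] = [['setting', 'location', 'conversation'], ['health', 'hair', 'decision']]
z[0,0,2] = 'strategy'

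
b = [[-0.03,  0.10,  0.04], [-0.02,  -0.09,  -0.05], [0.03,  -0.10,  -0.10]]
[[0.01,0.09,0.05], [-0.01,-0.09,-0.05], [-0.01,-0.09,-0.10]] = b @ [[0.07, 0.21, -0.13], [0.21, 0.89, 0.06], [-0.13, 0.06, 0.93]]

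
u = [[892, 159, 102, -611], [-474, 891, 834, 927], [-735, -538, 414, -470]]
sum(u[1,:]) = 2178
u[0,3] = -611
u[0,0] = 892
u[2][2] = 414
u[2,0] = -735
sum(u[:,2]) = 1350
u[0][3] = -611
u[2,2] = 414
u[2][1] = -538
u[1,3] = 927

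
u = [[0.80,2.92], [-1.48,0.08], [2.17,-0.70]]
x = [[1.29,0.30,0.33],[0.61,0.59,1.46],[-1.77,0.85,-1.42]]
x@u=[[1.30, 3.56], [2.78, 0.81], [-5.76, -4.11]]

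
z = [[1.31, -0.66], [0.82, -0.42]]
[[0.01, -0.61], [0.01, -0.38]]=z @ [[0.11, -0.54], [0.2, -0.15]]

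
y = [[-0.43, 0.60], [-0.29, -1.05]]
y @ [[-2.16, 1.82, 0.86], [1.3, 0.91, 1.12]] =[[1.71, -0.24, 0.3], [-0.74, -1.48, -1.43]]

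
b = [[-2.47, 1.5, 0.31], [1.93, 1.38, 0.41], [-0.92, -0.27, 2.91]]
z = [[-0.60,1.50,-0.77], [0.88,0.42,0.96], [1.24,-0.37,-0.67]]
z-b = [[1.87, 0.00, -1.08], [-1.05, -0.96, 0.55], [2.16, -0.10, -3.58]]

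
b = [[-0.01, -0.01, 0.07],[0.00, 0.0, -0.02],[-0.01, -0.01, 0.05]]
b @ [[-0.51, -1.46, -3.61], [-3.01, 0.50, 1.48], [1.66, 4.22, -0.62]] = [[0.15,  0.30,  -0.02],[-0.03,  -0.08,  0.01],[0.12,  0.22,  -0.01]]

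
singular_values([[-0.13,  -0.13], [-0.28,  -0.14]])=[0.36, 0.05]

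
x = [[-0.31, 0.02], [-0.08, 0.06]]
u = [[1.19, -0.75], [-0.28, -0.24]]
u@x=[[-0.31, -0.02], [0.11, -0.02]]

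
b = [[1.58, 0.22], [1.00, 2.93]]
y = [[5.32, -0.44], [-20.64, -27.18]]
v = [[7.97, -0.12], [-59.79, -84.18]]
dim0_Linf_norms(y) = [20.64, 27.18]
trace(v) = -76.21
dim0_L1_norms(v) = [67.76, 84.3]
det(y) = -153.68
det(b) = 4.41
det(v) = -678.09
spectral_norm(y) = 34.25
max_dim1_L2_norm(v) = 103.25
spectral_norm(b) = 3.20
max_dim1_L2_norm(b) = 3.1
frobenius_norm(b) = 3.48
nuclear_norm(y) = 38.74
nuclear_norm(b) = 4.58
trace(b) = 4.51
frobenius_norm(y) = 34.54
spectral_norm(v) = 103.35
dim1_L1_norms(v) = [8.09, 143.97]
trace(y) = -21.86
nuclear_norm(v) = 109.91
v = y @ b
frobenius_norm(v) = 103.56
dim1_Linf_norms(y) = [5.32, 27.18]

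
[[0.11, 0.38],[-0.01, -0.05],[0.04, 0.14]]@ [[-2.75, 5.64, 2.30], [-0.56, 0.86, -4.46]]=[[-0.52, 0.95, -1.44], [0.06, -0.1, 0.20], [-0.19, 0.35, -0.53]]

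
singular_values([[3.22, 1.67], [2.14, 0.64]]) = [4.24, 0.36]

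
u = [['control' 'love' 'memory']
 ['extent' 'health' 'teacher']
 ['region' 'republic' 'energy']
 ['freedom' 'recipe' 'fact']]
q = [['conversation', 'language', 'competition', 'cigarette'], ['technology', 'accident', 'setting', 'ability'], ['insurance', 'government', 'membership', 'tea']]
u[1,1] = 'health'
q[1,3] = 'ability'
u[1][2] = 'teacher'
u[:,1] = ['love', 'health', 'republic', 'recipe']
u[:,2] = ['memory', 'teacher', 'energy', 'fact']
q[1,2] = 'setting'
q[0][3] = 'cigarette'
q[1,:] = ['technology', 'accident', 'setting', 'ability']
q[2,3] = 'tea'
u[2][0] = 'region'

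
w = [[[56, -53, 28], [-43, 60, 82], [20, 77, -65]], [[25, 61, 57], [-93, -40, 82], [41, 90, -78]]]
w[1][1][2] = 82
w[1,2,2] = -78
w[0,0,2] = 28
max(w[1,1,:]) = 82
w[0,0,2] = 28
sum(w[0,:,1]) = 84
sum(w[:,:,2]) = 106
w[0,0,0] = 56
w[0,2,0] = 20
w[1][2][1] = 90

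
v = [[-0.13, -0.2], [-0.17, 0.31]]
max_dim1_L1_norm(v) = 0.48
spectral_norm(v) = 0.38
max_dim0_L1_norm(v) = 0.51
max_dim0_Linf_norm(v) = 0.31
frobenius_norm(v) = 0.43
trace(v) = 0.18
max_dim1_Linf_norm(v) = 0.31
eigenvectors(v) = [[-0.95, 0.37],[-0.32, -0.93]]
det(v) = -0.07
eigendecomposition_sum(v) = [[-0.17, -0.07], [-0.06, -0.02]] + [[0.04, -0.13], [-0.11, 0.33]]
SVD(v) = [[-0.42, 0.91],[0.91, 0.42]] @ diag([0.3786870849905695, 0.19620420908162287]) @ [[-0.26, 0.96], [-0.96, -0.26]]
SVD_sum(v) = [[0.04,  -0.15], [-0.09,  0.33]] + [[-0.17,-0.05],[-0.08,-0.02]]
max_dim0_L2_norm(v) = 0.37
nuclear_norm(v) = 0.57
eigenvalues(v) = [-0.2, 0.38]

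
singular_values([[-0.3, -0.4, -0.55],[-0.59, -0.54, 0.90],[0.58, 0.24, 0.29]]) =[1.22, 0.97, 0.22]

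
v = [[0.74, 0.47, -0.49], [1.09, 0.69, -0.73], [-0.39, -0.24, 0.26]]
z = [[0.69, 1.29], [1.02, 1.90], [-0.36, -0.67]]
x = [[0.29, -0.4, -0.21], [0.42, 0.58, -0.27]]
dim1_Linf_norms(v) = [0.74, 1.09, 0.39]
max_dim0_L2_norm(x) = 0.7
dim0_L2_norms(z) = [1.28, 2.39]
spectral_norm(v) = 1.87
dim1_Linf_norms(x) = [0.4, 0.58]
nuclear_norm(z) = 2.72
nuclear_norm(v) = 1.88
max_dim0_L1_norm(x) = 0.98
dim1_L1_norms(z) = [1.98, 2.92, 1.03]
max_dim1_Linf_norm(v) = 1.09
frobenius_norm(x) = 0.93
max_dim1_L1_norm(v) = 2.51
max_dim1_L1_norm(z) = 2.92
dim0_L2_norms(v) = [1.37, 0.87, 0.92]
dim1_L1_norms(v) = [1.7, 2.51, 0.89]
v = z @ x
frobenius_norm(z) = 2.71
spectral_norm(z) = 2.71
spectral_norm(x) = 0.77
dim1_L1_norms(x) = [0.9, 1.27]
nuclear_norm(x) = 1.30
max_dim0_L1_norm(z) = 3.86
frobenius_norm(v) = 1.87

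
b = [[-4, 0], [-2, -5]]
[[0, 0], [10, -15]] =b@[[0, 0], [-2, 3]]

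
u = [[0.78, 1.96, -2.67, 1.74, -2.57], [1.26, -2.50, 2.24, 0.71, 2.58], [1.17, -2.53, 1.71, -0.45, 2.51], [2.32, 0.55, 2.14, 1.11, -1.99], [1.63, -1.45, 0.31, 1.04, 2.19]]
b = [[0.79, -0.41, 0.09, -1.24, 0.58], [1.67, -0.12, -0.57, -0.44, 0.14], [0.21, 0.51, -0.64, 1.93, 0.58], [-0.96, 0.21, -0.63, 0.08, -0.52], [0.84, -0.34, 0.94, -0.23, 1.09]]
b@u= [[-1.73,0.82,-5.35,0.27,0.88], [-0.31,4.57,-6.6,2.73,-4.85], [5.48,0.98,3.8,3.76,-3.4], [-1.88,-0.01,1.97,-1.69,0.13], [2.57,-1.59,-1.55,1.68,2.17]]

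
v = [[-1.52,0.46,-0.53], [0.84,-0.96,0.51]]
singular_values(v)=[2.09, 0.55]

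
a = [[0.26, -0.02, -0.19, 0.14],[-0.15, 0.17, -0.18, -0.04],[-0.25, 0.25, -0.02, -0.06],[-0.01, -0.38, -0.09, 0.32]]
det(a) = 0.004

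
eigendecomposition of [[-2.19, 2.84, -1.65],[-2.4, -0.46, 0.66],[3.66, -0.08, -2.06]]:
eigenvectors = [[(-0.01-0.63j), -0.01+0.63j, 0.28+0.00j], [(0.41-0.06j), (0.41+0.06j), 0.58+0.00j], [-0.66+0.00j, -0.66-0.00j, 0.76+0.00j]]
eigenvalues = [(-1.97+3.53j), (-1.97-3.53j), (-0.76+0j)]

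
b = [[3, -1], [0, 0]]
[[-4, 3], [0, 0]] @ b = [[-12, 4], [0, 0]]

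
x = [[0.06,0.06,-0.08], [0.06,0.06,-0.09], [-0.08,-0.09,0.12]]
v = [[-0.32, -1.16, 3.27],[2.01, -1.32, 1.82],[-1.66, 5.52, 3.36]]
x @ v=[[0.23, -0.59, 0.04], [0.25, -0.65, 0.0], [-0.35, 0.87, -0.02]]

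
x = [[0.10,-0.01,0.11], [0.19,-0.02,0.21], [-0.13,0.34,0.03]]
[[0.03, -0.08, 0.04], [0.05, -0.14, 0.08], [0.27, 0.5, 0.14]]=x @[[0.57, -1.14, 0.79], [1.03, 1.0, 0.75], [-0.18, 0.44, -0.27]]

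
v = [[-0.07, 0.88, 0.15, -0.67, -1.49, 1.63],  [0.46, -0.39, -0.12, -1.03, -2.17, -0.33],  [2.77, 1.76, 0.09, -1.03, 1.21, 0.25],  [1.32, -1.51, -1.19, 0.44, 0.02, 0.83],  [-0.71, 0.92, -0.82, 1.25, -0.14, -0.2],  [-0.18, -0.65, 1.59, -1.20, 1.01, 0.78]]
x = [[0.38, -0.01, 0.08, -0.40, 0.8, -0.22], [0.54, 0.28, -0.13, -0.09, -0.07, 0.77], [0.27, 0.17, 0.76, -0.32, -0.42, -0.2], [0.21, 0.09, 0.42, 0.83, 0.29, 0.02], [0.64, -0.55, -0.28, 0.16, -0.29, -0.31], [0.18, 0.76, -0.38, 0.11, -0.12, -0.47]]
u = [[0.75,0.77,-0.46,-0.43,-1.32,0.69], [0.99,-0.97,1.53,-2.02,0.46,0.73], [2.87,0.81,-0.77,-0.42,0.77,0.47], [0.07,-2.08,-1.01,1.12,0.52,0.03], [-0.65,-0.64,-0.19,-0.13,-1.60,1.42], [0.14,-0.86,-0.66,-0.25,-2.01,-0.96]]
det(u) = -0.12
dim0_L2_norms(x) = [1.0, 1.0, 1.0, 1.0, 1.0, 1.0]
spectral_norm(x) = 1.01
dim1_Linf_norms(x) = [0.8, 0.77, 0.76, 0.83, 0.64, 0.76]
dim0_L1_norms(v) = [5.51, 6.11, 3.96, 5.62, 6.04, 4.02]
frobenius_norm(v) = 6.46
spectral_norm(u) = 3.80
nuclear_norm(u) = 14.09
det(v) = -0.08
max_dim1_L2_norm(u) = 3.24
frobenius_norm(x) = 2.45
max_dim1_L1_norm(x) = 2.23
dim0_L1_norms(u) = [5.47, 6.13, 4.62, 4.37, 6.68, 4.3]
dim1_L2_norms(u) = [1.94, 3.01, 3.24, 2.62, 2.34, 2.49]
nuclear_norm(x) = 6.00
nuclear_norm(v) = 14.08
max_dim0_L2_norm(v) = 3.19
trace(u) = -2.43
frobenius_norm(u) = 6.47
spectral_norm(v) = 3.79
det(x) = 1.00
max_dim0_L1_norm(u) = 6.68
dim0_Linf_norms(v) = [2.77, 1.76, 1.59, 1.25, 2.17, 1.63]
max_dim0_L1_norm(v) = 6.11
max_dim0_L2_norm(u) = 3.2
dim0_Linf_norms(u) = [2.87, 2.08, 1.53, 2.02, 2.01, 1.42]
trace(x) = 1.49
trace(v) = 0.71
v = x @ u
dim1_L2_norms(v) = [2.48, 2.5, 3.66, 2.51, 1.91, 2.46]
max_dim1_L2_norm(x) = 1.0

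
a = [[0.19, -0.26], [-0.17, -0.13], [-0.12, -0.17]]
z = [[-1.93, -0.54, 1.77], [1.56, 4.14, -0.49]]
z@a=[[-0.49, 0.27], [-0.35, -0.86]]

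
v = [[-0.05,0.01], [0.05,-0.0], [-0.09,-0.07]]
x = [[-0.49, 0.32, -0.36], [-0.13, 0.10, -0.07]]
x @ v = [[0.07, 0.02],[0.02, 0.00]]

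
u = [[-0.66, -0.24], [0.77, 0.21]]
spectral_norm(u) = 1.06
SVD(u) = [[-0.66, 0.75], [0.75, 0.66]] @ diag([1.0622185664752146, 0.04349387353801068]) @ [[0.95, 0.30], [0.3, -0.95]]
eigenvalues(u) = [-0.29, -0.16]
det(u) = 0.05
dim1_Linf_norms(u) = [0.66, 0.77]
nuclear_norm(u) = 1.11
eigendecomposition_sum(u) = [[-1.10, -0.53], [1.69, 0.81]] + [[0.44, 0.29],[-0.92, -0.6]]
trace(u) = -0.45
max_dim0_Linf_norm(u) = 0.77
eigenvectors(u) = [[-0.55, 0.43], [0.84, -0.9]]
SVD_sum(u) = [[-0.67, -0.21], [0.76, 0.24]] + [[0.01, -0.03], [0.01, -0.03]]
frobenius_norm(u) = 1.06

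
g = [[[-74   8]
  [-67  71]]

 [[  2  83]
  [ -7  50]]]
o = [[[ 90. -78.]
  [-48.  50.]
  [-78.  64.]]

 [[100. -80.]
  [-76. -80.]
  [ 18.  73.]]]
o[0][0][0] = 90.0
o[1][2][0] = 18.0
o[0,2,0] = -78.0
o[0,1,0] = -48.0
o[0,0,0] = 90.0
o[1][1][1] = -80.0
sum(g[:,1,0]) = -74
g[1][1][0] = -7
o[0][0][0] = 90.0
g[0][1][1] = 71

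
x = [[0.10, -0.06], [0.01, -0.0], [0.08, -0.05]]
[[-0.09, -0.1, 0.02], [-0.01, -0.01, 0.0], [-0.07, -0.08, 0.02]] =x@[[-1.13, -1.03, 0.36], [-0.38, -0.11, 0.27]]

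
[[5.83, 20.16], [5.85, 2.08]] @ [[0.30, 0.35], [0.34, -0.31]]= [[8.60, -4.21], [2.46, 1.4]]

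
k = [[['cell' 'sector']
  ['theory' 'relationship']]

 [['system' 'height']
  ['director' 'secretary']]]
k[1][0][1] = 'height'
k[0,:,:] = [['cell', 'sector'], ['theory', 'relationship']]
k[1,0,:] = ['system', 'height']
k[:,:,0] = [['cell', 'theory'], ['system', 'director']]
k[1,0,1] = 'height'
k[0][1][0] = 'theory'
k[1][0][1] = 'height'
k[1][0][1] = 'height'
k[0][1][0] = 'theory'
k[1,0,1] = 'height'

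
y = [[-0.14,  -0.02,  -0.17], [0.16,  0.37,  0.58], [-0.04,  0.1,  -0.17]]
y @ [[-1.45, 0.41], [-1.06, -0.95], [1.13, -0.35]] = [[0.03,0.02], [0.03,-0.49], [-0.24,-0.05]]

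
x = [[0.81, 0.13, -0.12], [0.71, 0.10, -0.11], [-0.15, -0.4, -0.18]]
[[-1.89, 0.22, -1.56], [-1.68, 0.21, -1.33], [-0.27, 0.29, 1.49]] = x @ [[-2.42, 0.81, -1.77], [1.23, -1.80, -2.38], [0.78, 1.71, -1.49]]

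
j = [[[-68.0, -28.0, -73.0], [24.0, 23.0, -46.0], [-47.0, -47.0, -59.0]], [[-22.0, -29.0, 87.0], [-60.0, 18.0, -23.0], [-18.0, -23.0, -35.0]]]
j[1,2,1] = -23.0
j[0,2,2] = -59.0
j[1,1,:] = [-60.0, 18.0, -23.0]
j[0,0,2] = -73.0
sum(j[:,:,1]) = -86.0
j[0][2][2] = -59.0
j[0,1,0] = 24.0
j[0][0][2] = -73.0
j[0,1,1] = 23.0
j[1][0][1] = -29.0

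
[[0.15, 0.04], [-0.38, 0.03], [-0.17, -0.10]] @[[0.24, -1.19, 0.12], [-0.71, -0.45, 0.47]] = [[0.01,-0.20,0.04], [-0.11,0.44,-0.03], [0.03,0.25,-0.07]]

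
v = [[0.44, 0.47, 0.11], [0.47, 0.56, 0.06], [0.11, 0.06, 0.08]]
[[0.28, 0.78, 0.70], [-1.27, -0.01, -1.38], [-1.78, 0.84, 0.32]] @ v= [[0.57, 0.61, 0.13], [-0.72, -0.69, -0.25], [-0.35, -0.35, -0.12]]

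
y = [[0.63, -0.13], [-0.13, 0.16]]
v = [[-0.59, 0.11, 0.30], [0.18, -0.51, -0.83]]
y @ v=[[-0.4, 0.14, 0.3], [0.11, -0.10, -0.17]]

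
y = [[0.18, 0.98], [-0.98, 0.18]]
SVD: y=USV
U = [[-0.18, 0.98], [0.98, 0.18]]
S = [1.0, 1.0]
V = [[-1.00,-0.0], [0.0,1.0]]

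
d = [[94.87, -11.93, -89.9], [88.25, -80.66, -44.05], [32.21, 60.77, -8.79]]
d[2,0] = 32.21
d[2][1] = 60.77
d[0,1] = -11.93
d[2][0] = 32.21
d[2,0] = 32.21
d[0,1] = -11.93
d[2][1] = 60.77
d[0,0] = 94.87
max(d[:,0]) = 94.87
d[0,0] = 94.87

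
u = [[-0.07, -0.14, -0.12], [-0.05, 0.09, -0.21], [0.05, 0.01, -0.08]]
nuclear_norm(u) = 0.50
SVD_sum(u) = [[-0.03,0.00,-0.12], [-0.05,0.01,-0.21], [-0.02,0.0,-0.06]] + [[-0.04, -0.14, 0.00], [0.02, 0.08, -0.00], [0.01, 0.02, -0.00]] + [[0.0, -0.00, -0.0], [-0.02, 0.01, 0.0], [0.06, -0.02, -0.02]]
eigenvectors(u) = [[(-0.83+0j),  (-0.83-0j),  (-0.52+0j)], [(-0.27+0.29j),  (-0.27-0.29j),  (0.85+0j)], [0.10+0.39j,  0.10-0.39j,  -0.08+0.00j]]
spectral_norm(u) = 0.26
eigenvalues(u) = [(-0.1+0.11j), (-0.1-0.11j), (0.14+0j)]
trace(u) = -0.06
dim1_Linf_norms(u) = [0.14, 0.21, 0.08]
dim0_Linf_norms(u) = [0.07, 0.14, 0.21]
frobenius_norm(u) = 0.32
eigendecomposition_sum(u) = [[(-0.05+0.04j), (-0.04+0.01j), -0.08-0.11j], [(-0+0.03j), -0.01+0.02j, -0.07-0.01j], [0.02+0.02j, (0.01+0.02j), -0.04+0.05j]] + [[-0.05-0.04j, -0.04-0.01j, -0.08+0.11j],[(-0-0.03j), -0.01-0.02j, (-0.07+0.01j)],[(0.02-0.02j), (0.01-0.02j), (-0.04-0.05j)]] + [[(0.03+0j), -0.07+0.00j, (0.05-0j)], [(-0.04-0j), 0.11-0.00j, -0.08+0.00j], [0j, -0.01+0.00j, (0.01-0j)]]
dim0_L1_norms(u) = [0.17, 0.24, 0.41]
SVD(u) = [[-0.49, 0.87, 0.01], [-0.83, -0.47, -0.29], [-0.25, -0.15, 0.96]] @ diag([0.2621542016747596, 0.17166781435099632, 0.06637270568706181]) @ [[0.24, -0.03, 0.97],[-0.26, -0.96, 0.03],[0.93, -0.26, -0.24]]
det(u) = 0.00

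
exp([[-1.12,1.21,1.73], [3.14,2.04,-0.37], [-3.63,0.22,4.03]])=[[-6.05, 1.24, 9.88], [4.41, 14.41, 11.67], [-21.56, -10.78, 14.94]]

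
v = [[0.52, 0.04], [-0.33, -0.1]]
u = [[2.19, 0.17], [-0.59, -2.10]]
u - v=[[1.67, 0.13],[-0.26, -2.0]]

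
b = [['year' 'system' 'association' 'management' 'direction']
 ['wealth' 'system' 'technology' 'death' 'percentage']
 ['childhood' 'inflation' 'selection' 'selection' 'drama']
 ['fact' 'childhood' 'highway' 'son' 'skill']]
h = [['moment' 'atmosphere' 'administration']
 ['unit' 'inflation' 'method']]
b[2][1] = 'inflation'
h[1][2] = 'method'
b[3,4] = 'skill'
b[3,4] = 'skill'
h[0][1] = 'atmosphere'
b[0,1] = 'system'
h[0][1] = 'atmosphere'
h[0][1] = 'atmosphere'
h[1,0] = 'unit'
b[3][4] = 'skill'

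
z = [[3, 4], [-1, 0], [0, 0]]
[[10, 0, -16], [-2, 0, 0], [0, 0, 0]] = z @ [[2, 0, 0], [1, 0, -4]]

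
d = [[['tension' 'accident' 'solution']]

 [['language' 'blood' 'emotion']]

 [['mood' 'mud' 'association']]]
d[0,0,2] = 'solution'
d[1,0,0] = 'language'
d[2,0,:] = ['mood', 'mud', 'association']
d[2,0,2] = 'association'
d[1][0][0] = 'language'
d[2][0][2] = 'association'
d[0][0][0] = 'tension'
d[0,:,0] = ['tension']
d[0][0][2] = 'solution'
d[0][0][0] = 'tension'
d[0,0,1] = 'accident'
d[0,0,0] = 'tension'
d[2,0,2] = 'association'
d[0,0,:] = ['tension', 'accident', 'solution']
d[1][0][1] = 'blood'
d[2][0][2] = 'association'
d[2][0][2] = 'association'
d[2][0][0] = 'mood'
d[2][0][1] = 'mud'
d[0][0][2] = 'solution'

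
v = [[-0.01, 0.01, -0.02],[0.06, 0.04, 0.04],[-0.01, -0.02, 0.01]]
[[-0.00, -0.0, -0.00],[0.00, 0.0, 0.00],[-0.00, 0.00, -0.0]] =v@[[0.04, 0.02, 0.07], [-0.01, 0.02, -0.02], [0.00, 0.07, -0.02]]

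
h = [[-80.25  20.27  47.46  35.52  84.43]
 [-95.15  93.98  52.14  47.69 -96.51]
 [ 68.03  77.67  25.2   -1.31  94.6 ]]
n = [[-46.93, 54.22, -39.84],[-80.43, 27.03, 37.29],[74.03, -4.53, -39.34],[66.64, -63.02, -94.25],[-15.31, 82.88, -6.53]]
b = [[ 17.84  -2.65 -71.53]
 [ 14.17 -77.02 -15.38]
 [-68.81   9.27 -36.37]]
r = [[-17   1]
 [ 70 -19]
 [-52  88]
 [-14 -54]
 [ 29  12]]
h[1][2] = 52.14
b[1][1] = -77.02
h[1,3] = 47.69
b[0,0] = 17.84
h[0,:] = [-80.25, 20.27, 47.46, 35.52, 84.43]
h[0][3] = 35.52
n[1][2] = 37.29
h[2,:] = [68.03, 77.67, 25.2, -1.31, 94.6]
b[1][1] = -77.02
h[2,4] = 94.6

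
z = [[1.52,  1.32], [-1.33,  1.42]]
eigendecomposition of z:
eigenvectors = [[(-0.03-0.71j), -0.03+0.71j], [(0.71+0j), 0.71-0.00j]]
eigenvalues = [(1.47+1.32j), (1.47-1.32j)]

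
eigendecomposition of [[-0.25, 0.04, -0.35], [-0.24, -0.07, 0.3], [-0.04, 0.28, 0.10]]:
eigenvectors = [[-0.34+0.00j,0.74+0.00j,(0.74-0j)],[(0.64+0j),0.15+0.56j,(0.15-0.56j)],[0.69+0.00j,(0.12-0.33j),(0.12+0.33j)]]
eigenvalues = [(0.38+0j), (-0.3+0.19j), (-0.3-0.19j)]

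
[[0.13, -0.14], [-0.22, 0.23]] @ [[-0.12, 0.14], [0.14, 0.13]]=[[-0.04, -0.0], [0.06, -0.0]]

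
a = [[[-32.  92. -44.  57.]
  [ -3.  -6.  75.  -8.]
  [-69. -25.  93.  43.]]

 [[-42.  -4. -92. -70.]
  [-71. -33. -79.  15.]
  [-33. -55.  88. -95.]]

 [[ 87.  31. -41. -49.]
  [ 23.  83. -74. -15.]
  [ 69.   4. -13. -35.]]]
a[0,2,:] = [-69.0, -25.0, 93.0, 43.0]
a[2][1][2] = -74.0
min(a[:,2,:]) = -95.0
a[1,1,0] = -71.0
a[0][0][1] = 92.0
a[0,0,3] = 57.0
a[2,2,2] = -13.0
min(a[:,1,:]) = -79.0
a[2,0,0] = 87.0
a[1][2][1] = -55.0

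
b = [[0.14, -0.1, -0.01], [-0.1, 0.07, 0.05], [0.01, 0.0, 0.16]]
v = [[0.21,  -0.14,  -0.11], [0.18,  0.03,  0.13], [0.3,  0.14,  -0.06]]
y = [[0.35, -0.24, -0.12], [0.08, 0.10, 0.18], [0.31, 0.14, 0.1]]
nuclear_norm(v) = 0.78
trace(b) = 0.37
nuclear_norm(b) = 0.38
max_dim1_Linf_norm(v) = 0.3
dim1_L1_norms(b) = [0.25, 0.22, 0.17]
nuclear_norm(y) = 0.93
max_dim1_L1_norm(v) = 0.5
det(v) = -0.01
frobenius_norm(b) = 0.27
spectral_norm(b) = 0.22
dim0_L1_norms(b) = [0.25, 0.17, 0.22]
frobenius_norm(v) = 0.49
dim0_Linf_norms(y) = [0.35, 0.24, 0.18]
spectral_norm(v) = 0.41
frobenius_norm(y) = 0.61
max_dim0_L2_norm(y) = 0.47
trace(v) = 0.18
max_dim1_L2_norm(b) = 0.17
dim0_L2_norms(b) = [0.17, 0.12, 0.17]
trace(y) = 0.55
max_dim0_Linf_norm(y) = 0.35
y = b + v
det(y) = -0.01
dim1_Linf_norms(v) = [0.21, 0.18, 0.3]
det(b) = -0.00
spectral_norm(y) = 0.48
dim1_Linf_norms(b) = [0.14, 0.1, 0.16]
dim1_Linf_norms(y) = [0.35, 0.18, 0.31]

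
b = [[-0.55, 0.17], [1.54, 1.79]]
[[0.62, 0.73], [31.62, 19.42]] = b @ [[3.42, 1.60],[14.72, 9.47]]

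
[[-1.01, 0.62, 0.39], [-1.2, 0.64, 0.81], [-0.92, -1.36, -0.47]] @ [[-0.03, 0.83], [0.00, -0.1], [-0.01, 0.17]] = [[0.03, -0.83],  [0.03, -0.92],  [0.03, -0.71]]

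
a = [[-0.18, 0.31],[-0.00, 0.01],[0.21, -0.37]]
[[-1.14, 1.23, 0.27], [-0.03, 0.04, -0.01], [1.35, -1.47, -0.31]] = a@[[1.78,-0.38,-2.47], [-2.65,3.75,-0.57]]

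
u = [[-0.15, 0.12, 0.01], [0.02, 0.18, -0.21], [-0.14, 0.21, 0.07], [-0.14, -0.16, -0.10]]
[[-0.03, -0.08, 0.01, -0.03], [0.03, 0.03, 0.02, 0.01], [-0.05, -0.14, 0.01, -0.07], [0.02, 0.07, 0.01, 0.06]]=u @ [[0.11, 0.22, -0.06, 0.03],[-0.11, -0.37, 0.05, -0.22],[-0.22, -0.45, -0.07, -0.24]]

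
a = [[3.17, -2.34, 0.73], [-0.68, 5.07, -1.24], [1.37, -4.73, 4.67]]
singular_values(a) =[8.84, 2.64, 2.15]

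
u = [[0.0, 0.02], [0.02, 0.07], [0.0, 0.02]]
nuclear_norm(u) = 0.09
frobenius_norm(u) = 0.08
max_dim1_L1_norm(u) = 0.09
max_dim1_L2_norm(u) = 0.07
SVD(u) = [[0.25, -0.66], [0.94, 0.35], [0.25, -0.66]] @ diag([0.0777629855016456, 0.007274481828340646]) @ [[0.24, 0.97], [0.97, -0.24]]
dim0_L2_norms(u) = [0.02, 0.08]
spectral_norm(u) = 0.08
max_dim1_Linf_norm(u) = 0.07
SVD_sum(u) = [[0.0, 0.02], [0.02, 0.07], [0.0, 0.02]] + [[-0.00, 0.00],  [0.00, -0.0],  [-0.0, 0.00]]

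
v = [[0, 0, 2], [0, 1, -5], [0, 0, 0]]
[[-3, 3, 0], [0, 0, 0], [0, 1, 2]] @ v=[[0, 3, -21], [0, 0, 0], [0, 1, -5]]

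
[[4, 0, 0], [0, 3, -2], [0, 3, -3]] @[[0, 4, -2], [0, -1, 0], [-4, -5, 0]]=[[0, 16, -8], [8, 7, 0], [12, 12, 0]]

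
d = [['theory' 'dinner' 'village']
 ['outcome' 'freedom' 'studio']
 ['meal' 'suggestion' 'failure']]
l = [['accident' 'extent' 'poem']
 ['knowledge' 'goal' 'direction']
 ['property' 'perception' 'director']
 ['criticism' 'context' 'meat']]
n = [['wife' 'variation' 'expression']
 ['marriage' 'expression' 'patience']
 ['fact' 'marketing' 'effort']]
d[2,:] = ['meal', 'suggestion', 'failure']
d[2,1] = 'suggestion'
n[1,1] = 'expression'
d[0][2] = 'village'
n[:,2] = ['expression', 'patience', 'effort']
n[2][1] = 'marketing'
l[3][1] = 'context'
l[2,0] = 'property'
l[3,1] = 'context'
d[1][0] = 'outcome'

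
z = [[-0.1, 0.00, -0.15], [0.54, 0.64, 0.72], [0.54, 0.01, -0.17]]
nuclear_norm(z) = 1.77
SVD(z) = [[-0.13, 0.01, 0.99], [0.97, -0.18, 0.13], [0.18, 0.98, 0.02]] @ diag([1.1289216877183883, 0.5362198155466298, 0.10346077717764962]) @ [[0.57, 0.55, 0.61],[0.8, -0.2, -0.56],[-0.19, 0.81, -0.56]]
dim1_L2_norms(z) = [0.18, 1.1, 0.57]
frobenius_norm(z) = 1.25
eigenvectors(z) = [[-0.05-0.35j,-0.05+0.35j,0j], [0.50+0.42j,(0.5-0.42j),(-1+0j)], [(-0.67+0j),-0.67-0.00j,(-0.01+0j)]]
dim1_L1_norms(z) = [0.25, 1.9, 0.72]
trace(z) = 0.37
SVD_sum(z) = [[-0.08, -0.08, -0.09], [0.62, 0.61, 0.67], [0.12, 0.11, 0.13]] + [[0.00, -0.00, -0.00], [-0.08, 0.02, 0.06], [0.42, -0.11, -0.3]] + [[-0.02, 0.08, -0.06], [-0.0, 0.01, -0.01], [-0.00, 0.0, -0.0]]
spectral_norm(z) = 1.13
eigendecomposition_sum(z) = [[-0.05+0.15j, 0j, (-0.07-0.04j)], [-0.12-0.27j, -0.00-0.00j, 0.15-0.04j], [(0.27+0.13j), 0.00-0.00j, -0.09+0.13j]] + [[-0.05-0.15j,-0j,-0.07+0.04j], [-0.12+0.27j,(-0+0j),0.15+0.04j], [(0.27-0.13j),0j,(-0.09-0.13j)]] + [[-0.00-0.00j, (-0-0j), (-0+0j)], [0.77+0.00j, 0.64+0.00j, (0.43-0j)], [(0.01+0j), (0.01+0j), -0j]]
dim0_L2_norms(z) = [0.77, 0.64, 0.75]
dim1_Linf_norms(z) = [0.15, 0.72, 0.54]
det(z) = 0.06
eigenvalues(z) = [(-0.14+0.28j), (-0.14-0.28j), (0.65+0j)]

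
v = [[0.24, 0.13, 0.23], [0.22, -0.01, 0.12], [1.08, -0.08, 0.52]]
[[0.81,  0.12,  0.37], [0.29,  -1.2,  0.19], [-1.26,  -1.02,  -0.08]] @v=[[0.62, 0.07, 0.39], [0.01, 0.03, 0.02], [-0.61, -0.15, -0.45]]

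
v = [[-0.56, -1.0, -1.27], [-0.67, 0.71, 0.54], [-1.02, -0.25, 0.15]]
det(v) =-0.817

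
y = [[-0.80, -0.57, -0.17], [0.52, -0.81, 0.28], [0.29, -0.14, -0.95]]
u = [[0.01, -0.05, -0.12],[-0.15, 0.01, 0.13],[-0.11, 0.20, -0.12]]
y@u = [[0.10,0.00,0.04],[0.1,0.02,-0.2],[0.13,-0.21,0.06]]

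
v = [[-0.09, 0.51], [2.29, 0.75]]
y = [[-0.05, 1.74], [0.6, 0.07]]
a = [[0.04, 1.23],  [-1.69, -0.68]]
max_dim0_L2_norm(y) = 1.74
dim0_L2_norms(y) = [0.6, 1.74]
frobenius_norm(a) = 2.20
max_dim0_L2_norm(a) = 1.69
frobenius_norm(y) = 1.84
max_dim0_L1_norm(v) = 2.38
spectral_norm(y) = 1.74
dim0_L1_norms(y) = [0.65, 1.81]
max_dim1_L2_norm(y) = 1.74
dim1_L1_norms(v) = [0.6, 3.04]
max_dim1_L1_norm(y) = 1.79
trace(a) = -0.64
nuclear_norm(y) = 2.34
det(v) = -1.24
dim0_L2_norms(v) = [2.29, 0.91]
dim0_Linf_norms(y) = [0.6, 1.74]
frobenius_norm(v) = 2.46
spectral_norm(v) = 2.41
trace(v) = 0.66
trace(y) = 0.02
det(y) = -1.05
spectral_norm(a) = 1.92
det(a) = 2.05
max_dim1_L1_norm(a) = 2.37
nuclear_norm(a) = 2.99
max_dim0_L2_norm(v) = 2.29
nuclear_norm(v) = 2.92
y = a + v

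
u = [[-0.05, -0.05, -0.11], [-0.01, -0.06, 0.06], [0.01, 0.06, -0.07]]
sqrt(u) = [[0.00+0.23j, 0.22j, 0.00+0.32j], [0.00+0.02j, 0.00+0.19j, -0.16j], [0.00-0.02j, 0.00-0.13j, 0.00+0.23j]]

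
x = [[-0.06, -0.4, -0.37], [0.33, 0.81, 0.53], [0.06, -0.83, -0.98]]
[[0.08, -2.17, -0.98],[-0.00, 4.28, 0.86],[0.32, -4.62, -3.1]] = x @ [[-1.39, 1.10, -1.78],[1.87, 3.84, -0.47],[-2.0, 1.53, 3.45]]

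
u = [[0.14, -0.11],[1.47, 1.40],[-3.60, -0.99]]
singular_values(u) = [4.16, 0.87]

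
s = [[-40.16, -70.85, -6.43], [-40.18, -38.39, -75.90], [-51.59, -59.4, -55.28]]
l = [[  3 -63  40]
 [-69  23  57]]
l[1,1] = 23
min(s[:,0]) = -51.59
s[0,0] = -40.16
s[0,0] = -40.16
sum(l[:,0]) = -66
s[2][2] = -55.28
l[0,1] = -63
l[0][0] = 3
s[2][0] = -51.59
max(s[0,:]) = -6.43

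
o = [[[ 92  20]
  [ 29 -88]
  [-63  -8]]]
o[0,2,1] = -8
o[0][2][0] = -63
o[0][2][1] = -8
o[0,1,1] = -88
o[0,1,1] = -88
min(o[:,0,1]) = 20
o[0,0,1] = 20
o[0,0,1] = 20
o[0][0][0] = 92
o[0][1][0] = 29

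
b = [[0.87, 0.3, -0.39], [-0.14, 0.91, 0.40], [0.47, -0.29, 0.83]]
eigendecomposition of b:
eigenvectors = [[(0.16-0.55j), 0.16+0.55j, 0.58+0.00j],  [0.21+0.44j, 0.21-0.44j, 0.73+0.00j],  [-0.65+0.00j, (-0.65-0j), (0.37+0j)]]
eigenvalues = [(0.81+0.59j), (0.81-0.59j), (1+0j)]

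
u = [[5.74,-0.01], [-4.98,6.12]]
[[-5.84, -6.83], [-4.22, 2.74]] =u@[[-1.02, -1.19], [-1.52, -0.52]]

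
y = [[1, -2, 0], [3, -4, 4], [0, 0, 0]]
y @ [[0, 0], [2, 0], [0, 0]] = [[-4, 0], [-8, 0], [0, 0]]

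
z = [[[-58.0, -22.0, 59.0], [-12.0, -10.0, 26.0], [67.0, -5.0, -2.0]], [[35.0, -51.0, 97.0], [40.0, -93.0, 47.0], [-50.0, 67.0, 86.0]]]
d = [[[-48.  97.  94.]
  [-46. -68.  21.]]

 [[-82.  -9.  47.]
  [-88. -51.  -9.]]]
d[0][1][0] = -46.0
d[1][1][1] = -51.0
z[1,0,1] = -51.0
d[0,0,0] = -48.0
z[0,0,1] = -22.0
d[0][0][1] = 97.0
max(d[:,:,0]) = -46.0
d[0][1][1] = -68.0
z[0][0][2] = 59.0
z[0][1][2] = 26.0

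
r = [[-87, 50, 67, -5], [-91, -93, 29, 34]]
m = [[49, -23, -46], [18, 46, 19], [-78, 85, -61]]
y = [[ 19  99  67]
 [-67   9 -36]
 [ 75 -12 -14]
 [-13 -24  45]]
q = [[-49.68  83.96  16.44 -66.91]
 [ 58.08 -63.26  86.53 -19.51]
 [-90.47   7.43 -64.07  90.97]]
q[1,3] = -19.51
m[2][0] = -78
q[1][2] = 86.53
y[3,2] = 45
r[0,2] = 67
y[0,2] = 67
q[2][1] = 7.43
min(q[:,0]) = -90.47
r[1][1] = -93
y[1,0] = -67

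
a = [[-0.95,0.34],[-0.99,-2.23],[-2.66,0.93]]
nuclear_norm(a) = 5.43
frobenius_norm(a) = 3.86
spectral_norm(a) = 3.01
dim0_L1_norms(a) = [4.6, 3.5]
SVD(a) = [[-0.33, 0.07],[-0.19, -0.98],[-0.93, 0.17]] @ diag([3.0115722136791363, 2.4170297478094365]) @ [[0.98, -0.19], [0.19, 0.98]]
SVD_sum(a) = [[-0.98, 0.19], [-0.55, 0.1], [-2.74, 0.52]] + [[0.03, 0.15], [-0.44, -2.33], [0.08, 0.41]]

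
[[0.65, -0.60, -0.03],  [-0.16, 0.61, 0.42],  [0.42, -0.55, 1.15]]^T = [[0.65, -0.16, 0.42], [-0.6, 0.61, -0.55], [-0.03, 0.42, 1.15]]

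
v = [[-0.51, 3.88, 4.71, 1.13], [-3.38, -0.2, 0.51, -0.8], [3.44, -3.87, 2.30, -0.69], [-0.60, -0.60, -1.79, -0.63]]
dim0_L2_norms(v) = [4.89, 5.52, 5.56, 1.67]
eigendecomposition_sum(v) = [[1.54+0.00j, (-0.47+0j), (2.21+0j), (0.1+0j)], [-0.57-0.00j, 0.17+0.00j, -0.81-0.00j, -0.04-0.00j], [2.61+0.00j, -0.79+0.00j, 3.74+0.00j, (0.17+0j)], [-0.87-0.00j, 0.26+0.00j, -1.25-0.00j, (-0.06-0j)]] + [[(-1.04+1.34j),(2.18+1.38j),(1.24-0.21j),0.47+0.84j], [-1.43-0.26j,-0.18+2.20j,(0.65+0.86j),-0.45+0.69j], [0.42-0.98j,-1.54-0.49j,-0.72+0.33j,(-0.42-0.43j)], [(0.19-0.27j),-0.44-0.25j,(-0.24+0.05j),-0.10-0.16j]] + [[(-1.04-1.34j), 2.18-1.38j, 1.24+0.21j, (0.47-0.84j)], [(-1.43+0.26j), -0.18-2.20j, (0.65-0.86j), -0.45-0.69j], [0.42+0.98j, -1.54+0.49j, -0.72-0.33j, -0.42+0.43j], [0.19+0.27j, (-0.44+0.25j), -0.24-0.05j, -0.10+0.16j]] + [[0.03+0.00j,-0.00+0.00j,0.01+0.00j,(0.09+0j)], [(0.04+0j),-0.01+0.00j,(0.02+0j),(0.14+0j)], [-0.01-0.00j,-0j,(-0-0j),(-0.02-0j)], [(-0.11-0j),0.02-0.00j,(-0.05-0j),(-0.37-0j)]]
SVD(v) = [[-0.82, 0.48, -0.02, 0.30], [-0.19, -0.3, -0.93, -0.09], [0.51, 0.77, -0.37, 0.14], [0.17, -0.29, -0.03, 0.94]] @ diag([6.766666533874599, 5.7706252543181416, 2.977030276375472, 0.29495580535220617]) @ [[0.4, -0.77, -0.46, -0.18], [0.62, -0.15, 0.76, 0.08], [0.64, 0.52, -0.45, 0.33], [0.21, 0.33, -0.01, -0.92]]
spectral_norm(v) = 6.77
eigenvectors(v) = [[(-0.48+0j),-0.68+0.00j,-0.68-0.00j,(-0.22+0j)], [(0.18+0j),-0.27-0.51j,(-0.27+0.51j),-0.33+0.00j], [(-0.81+0j),0.41-0.11j,0.41+0.11j,0.05+0.00j], [(0.27+0j),0.13-0.01j,(0.13+0.01j),(0.92+0j)]]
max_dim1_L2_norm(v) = 6.23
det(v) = -34.29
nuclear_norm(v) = 15.81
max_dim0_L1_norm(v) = 9.31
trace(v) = 0.96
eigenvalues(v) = [(5.4+0j), (-2.04+3.7j), (-2.04-3.7j), (-0.36+0j)]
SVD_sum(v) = [[-2.22, 4.3, 2.58, 1.02], [-0.51, 0.99, 0.59, 0.23], [1.36, -2.64, -1.58, -0.62], [0.46, -0.90, -0.54, -0.21]] + [[1.73, -0.42, 2.11, 0.21], [-1.09, 0.27, -1.34, -0.13], [2.77, -0.67, 3.38, 0.34], [-1.06, 0.26, -1.29, -0.13]] + [[-0.04, -0.03, 0.03, -0.02], [-1.77, -1.45, 1.25, -0.93], [-0.7, -0.57, 0.5, -0.37], [-0.06, -0.05, 0.04, -0.03]] + [[0.02, 0.03, -0.0, -0.08], [-0.01, -0.01, 0.0, 0.03], [0.01, 0.01, -0.00, -0.04], [0.06, 0.09, -0.00, -0.26]]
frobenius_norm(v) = 9.38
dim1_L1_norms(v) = [10.23, 4.89, 10.3, 3.62]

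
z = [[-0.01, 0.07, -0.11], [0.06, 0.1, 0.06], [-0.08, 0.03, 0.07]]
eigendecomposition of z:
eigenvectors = [[-0.81+0.00j,-0.18+0.41j,(-0.18-0.41j)],[(0.37+0j),-0.70+0.00j,-0.70-0.00j],[(-0.44+0j),(-0.18-0.52j),-0.18+0.52j]]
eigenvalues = [(-0.1+0j), (0.13+0.01j), (0.13-0.01j)]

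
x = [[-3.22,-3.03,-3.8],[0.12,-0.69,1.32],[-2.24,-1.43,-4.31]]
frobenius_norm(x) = 7.87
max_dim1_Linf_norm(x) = 4.31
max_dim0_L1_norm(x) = 9.43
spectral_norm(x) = 7.66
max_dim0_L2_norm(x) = 5.9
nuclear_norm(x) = 9.58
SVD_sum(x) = [[-2.93,-2.36,-4.36], [0.40,0.32,0.59], [-2.54,-2.05,-3.78]] + [[-0.25, -0.7, 0.55], [-0.35, -0.96, 0.76], [0.24, 0.65, -0.51]] + [[-0.04, 0.03, 0.01], [0.07, -0.04, -0.02], [0.06, -0.04, -0.02]]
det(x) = -1.74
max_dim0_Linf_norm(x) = 4.31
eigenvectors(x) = [[0.70, -0.83, 0.26], [-0.18, 0.49, 0.71], [0.69, 0.28, -0.66]]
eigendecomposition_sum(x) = [[-2.91, -2.64, -4.01],[0.75, 0.68, 1.04],[-2.88, -2.62, -3.97]] + [[-0.06,0.10,0.09], [0.04,-0.06,-0.05], [0.02,-0.03,-0.03]] + [[-0.25, -0.49, 0.12], [-0.67, -1.31, 0.33], [0.62, 1.22, -0.31]]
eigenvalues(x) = [-6.2, -0.15, -1.87]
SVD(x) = [[-0.75,-0.51,-0.41], [0.10,-0.71,0.70], [-0.65,0.48,0.59]] @ diag([7.6573838421353475, 1.7914365138136887, 0.1266013869574513]) @ [[0.51, 0.41, 0.76], [0.27, 0.76, -0.59], [0.82, -0.51, -0.27]]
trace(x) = -8.22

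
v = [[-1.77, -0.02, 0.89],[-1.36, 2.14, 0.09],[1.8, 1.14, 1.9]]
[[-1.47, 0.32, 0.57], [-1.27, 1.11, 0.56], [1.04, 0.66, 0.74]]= v @ [[0.77, -0.10, -0.12], [-0.10, 0.45, 0.17], [-0.12, 0.17, 0.40]]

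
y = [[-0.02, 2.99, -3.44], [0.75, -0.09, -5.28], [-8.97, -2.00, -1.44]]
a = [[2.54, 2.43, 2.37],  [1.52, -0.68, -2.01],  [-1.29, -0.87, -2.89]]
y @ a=[[8.93,  0.91,  3.88], [8.58,  6.48,  17.22], [-23.97,  -19.18,  -13.08]]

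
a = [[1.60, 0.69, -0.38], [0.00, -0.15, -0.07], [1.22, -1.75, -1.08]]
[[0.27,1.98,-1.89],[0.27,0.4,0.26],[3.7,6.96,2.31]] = a@[[0.05, 1.47, -0.67], [-0.83, -1.68, -1.47], [-2.02, -2.06, -0.51]]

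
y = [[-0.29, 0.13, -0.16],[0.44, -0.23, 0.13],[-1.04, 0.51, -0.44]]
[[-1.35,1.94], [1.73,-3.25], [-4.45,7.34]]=y @ [[4.16, -5.20], [1.76, 4.95], [2.31, 1.34]]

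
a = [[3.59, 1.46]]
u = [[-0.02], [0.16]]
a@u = [[0.16]]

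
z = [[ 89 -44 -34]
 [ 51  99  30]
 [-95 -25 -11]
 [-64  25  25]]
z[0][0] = 89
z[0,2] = -34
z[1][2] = 30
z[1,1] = 99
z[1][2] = 30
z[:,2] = [-34, 30, -11, 25]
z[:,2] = [-34, 30, -11, 25]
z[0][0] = 89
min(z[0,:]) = -44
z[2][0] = -95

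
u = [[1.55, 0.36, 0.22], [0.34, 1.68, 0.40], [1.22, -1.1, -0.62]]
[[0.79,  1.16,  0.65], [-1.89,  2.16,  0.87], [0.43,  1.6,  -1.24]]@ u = [[2.41,1.52,0.23], [-1.13,1.99,-0.09], [-0.3,4.21,1.5]]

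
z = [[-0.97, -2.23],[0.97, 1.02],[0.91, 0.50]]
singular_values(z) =[2.92, 0.68]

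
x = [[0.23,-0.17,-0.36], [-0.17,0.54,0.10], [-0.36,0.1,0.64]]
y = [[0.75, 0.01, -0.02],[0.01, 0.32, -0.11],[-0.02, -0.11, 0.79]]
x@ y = [[0.18,-0.01,-0.27], [-0.12,0.16,0.02], [-0.28,-0.04,0.5]]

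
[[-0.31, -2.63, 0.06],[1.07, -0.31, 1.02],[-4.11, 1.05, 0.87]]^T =[[-0.31, 1.07, -4.11],[-2.63, -0.31, 1.05],[0.06, 1.02, 0.87]]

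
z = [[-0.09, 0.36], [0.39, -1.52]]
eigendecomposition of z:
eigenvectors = [[0.97, -0.23], [0.25, 0.97]]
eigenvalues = [0.0, -1.61]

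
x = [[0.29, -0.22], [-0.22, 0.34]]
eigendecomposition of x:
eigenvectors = [[-0.75, 0.67], [-0.67, -0.75]]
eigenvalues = [0.09, 0.54]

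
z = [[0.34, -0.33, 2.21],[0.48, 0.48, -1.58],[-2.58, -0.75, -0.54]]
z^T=[[0.34,0.48,-2.58], [-0.33,0.48,-0.75], [2.21,-1.58,-0.54]]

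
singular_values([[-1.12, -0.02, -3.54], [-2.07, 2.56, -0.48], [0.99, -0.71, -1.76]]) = [4.15, 3.43, 0.65]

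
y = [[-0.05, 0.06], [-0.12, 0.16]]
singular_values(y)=[0.21, 0.0]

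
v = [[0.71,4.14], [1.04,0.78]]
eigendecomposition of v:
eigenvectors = [[-0.9, -0.89], [0.44, -0.45]]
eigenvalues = [-1.33, 2.82]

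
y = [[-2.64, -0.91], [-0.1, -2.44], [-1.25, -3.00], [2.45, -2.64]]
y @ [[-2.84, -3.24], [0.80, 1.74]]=[[6.77, 6.97], [-1.67, -3.92], [1.15, -1.17], [-9.07, -12.53]]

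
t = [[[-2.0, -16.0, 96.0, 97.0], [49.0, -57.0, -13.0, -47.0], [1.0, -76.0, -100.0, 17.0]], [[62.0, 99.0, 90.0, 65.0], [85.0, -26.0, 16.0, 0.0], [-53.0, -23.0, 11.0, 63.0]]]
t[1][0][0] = 62.0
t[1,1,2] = 16.0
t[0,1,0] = 49.0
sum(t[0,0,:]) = 175.0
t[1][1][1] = -26.0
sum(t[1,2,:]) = -2.0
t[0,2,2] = -100.0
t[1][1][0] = 85.0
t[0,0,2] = 96.0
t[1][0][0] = 62.0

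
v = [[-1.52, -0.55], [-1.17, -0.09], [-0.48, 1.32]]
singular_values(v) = [1.99, 1.42]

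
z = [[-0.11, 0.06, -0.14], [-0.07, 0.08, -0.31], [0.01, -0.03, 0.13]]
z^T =[[-0.11, -0.07, 0.01], [0.06, 0.08, -0.03], [-0.14, -0.31, 0.13]]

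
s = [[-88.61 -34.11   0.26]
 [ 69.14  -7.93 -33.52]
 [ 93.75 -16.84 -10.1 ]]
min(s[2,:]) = -16.84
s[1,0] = 69.14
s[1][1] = -7.93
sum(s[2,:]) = 66.81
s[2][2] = -10.1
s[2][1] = -16.84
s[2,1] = -16.84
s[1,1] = -7.93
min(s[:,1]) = -34.11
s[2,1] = -16.84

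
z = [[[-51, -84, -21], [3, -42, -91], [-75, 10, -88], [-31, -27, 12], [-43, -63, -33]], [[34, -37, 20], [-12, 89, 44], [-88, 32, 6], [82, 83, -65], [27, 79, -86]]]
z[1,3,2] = -65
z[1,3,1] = 83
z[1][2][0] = -88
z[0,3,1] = -27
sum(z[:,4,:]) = -119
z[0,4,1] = -63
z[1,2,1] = 32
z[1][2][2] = 6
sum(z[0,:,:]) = -624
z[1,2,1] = 32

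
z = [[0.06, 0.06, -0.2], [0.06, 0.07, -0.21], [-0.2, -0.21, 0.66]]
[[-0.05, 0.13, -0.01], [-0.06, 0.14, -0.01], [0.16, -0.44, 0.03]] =z @ [[1.02, 0.52, 0.29], [-0.59, 0.35, -0.14], [0.37, -0.4, 0.09]]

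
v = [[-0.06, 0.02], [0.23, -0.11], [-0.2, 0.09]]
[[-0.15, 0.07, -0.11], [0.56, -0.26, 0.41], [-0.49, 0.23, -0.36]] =v @ [[2.80,-1.18,1.99], [0.76,-0.1,0.39]]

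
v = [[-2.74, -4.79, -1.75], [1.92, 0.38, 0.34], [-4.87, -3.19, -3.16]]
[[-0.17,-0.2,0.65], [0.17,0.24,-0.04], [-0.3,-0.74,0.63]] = v@[[0.10, 0.12, 0.02], [0.0, -0.07, -0.1], [-0.06, 0.12, -0.13]]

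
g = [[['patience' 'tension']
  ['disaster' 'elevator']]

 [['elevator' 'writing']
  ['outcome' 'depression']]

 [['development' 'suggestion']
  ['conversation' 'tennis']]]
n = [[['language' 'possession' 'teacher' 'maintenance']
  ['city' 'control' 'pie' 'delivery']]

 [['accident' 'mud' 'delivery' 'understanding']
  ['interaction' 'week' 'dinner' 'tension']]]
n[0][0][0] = 'language'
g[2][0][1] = 'suggestion'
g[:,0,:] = [['patience', 'tension'], ['elevator', 'writing'], ['development', 'suggestion']]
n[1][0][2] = 'delivery'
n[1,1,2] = 'dinner'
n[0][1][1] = 'control'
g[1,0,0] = 'elevator'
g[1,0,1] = 'writing'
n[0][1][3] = 'delivery'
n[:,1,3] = ['delivery', 'tension']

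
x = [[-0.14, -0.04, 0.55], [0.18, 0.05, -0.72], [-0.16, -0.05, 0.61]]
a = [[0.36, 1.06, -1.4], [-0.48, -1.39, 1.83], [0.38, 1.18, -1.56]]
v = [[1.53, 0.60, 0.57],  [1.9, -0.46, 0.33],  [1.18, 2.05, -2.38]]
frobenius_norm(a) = 3.56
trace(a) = -2.59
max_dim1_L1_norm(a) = 3.7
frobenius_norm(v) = 4.27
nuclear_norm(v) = 6.60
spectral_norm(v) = 3.43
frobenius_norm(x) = 1.13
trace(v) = -1.31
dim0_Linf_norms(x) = [0.18, 0.05, 0.72]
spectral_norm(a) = 3.56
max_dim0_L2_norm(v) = 2.71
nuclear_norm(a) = 3.59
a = x @ v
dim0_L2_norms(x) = [0.28, 0.08, 1.09]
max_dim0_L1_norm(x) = 1.88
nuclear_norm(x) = 1.14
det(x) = 0.00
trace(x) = 0.52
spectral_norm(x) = 1.13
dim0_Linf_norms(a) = [0.48, 1.39, 1.83]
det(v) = 6.12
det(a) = 0.00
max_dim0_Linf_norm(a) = 1.83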